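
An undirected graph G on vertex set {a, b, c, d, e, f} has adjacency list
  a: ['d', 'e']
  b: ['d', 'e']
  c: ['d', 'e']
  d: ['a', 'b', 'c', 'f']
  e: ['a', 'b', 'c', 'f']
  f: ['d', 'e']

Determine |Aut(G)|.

48

The vertices split by degree into {d, e} (degree 4) and {a, b, c, f} (degree 2); every edge runs between the two parts, so G is the complete bipartite graph K_{2,4}. The parts have unequal sizes, so no automorphism swaps them; each part is permuted independently, giving S_2 × S_4 of order 2!·4! = 48.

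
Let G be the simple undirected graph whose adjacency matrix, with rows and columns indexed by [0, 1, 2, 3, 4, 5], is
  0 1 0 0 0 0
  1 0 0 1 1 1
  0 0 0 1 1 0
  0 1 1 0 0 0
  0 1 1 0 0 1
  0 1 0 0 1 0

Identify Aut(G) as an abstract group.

1

Degrees alone do not determine every vertex (e.g. 2 and 3 both have degree 2), but their neighbour-degree multisets differ: N(2) has degrees [2, 3] while N(3) has degrees [2, 4]. Repeating this refinement separates all vertices, so the only automorphism is the identity.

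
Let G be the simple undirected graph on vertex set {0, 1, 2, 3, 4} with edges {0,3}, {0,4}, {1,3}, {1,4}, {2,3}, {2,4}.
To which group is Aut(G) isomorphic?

S_2 × S_3

The vertices split by degree into {3, 4} (degree 3) and {0, 1, 2} (degree 2); every edge runs between the two parts, so G is the complete bipartite graph K_{2,3}. The parts have unequal sizes, so no automorphism swaps them; each part is permuted independently, giving S_2 × S_3 of order 2!·3! = 12.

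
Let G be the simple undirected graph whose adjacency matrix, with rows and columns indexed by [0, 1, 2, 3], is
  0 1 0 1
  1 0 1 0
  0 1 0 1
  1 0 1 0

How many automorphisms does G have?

8

G is 2-regular and connected on 4 vertices, i.e. the cycle C_4. The automorphisms of the 4-cycle are exactly the symmetries of a regular 4-gon: the dihedral group D_4, |D_4| = 8.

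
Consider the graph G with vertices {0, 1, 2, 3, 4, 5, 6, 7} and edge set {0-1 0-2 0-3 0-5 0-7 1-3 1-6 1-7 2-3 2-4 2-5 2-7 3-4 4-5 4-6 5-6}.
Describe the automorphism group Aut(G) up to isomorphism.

1

The degree sequence is [5, 4, 5, 4, 4, 4, 3, 3]. Checking the degree-preserving permutations of the vertex set shows that none except the identity preserves every edge, so Aut(G) is trivial.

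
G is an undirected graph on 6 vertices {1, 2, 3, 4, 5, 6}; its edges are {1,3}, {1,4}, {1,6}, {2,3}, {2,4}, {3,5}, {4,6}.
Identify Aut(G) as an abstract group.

the trivial group

The degree sequence is [3, 2, 3, 3, 1, 2]. Checking the degree-preserving permutations of the vertex set shows that none except the identity preserves every edge, so Aut(G) is trivial.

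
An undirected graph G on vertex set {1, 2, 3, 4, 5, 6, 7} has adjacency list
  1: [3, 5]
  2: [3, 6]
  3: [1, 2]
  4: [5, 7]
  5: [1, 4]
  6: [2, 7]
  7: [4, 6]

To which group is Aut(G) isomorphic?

the dihedral group of order 14

Every vertex has degree 2 and the graph is connected, so G is the 7-cycle C_7. The automorphisms of the 7-cycle are exactly the symmetries of a regular 7-gon: the dihedral group D_7, |D_7| = 14.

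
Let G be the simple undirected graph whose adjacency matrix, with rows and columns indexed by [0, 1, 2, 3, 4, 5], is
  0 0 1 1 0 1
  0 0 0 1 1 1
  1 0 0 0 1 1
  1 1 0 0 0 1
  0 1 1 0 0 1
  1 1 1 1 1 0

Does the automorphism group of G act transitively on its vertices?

Vertex 5 is the only vertex of degree 5, so every automorphism fixes it; G is not vertex-transitive.

No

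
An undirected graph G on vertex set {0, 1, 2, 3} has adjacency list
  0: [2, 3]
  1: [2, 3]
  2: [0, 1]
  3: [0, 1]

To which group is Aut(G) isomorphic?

G is 2-regular and bipartite with parts {2, 3} and {0, 1} (each part is independent and every cross-pair is an edge), so G = K_{2,2}. Aut(K_{2,2}) is the wreath product S_2 ≀ Z_2: permute within each part, then optionally swap the parts; |Aut| = 2·(2!)² = 8.

(S_2 × S_2) ⋊ Z_2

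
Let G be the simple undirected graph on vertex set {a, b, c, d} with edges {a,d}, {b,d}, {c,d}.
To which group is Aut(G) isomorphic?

the symmetric group on 3 letters

Vertex d has degree 3 and every other vertex has degree 1, so G is the star K_{1,3} with centre d. The 3 leaves are pairwise interchangeable while the centre is fixed, giving Aut(G) = S_3.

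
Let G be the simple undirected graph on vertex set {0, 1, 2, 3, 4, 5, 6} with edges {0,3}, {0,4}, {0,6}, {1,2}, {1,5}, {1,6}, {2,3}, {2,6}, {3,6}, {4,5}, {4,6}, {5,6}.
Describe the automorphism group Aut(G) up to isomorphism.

D_6

Vertex 6 is the unique vertex of degree 6; the remaining 6 vertices each have degree 3 and induce a cycle, so G is the wheel on 7 vertices with hub 6. With the hub fixed, the remaining symmetry is that of the rim cycle C_6, giving the dihedral group D_6.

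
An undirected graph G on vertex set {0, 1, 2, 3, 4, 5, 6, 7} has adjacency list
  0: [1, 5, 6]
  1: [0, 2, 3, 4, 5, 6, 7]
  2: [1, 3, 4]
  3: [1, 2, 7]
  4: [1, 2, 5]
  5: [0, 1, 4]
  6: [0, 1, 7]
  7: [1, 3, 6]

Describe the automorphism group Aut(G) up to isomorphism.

Vertex 1 is the unique vertex of degree 7; the remaining 7 vertices each have degree 3 and induce a cycle, so G is the wheel on 8 vertices with hub 1. With the hub fixed, the remaining symmetry is that of the rim cycle C_7, giving the dihedral group D_7.

the dihedral group of order 14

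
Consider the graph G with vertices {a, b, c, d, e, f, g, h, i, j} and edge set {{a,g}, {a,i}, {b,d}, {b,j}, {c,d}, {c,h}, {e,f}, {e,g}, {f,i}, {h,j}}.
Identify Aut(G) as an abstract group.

(D_5 × D_5) ⋊ Z_2

G has two connected components, {b, c, d, h, j} and {a, e, f, g, i}; each is 2-regular, so G = C_5 ⊔ C_5. Aut of a disjoint union of two copies of C_5 is the wreath product D_5 ≀ Z_2, of order 2·10² = 200.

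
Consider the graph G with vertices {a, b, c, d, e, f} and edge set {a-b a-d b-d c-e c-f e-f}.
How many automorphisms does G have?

G has two connected components, {a, b, d} and {c, e, f}; each is 2-regular, so G = C_3 ⊔ C_3. With two isomorphic components, Aut(G) = Aut(C_3) ≀ S_2 = (D_3 × D_3) ⋊ Z_2: permute each cycle by D_3, then optionally swap the two cycles. Order 2·(2·3)² = 72.

72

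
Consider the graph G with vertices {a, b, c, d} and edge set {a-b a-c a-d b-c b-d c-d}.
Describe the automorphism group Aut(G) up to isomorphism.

Every vertex has degree 3, so G is the complete graph K_4. Any permutation of the 4 vertices preserves K_4, so Aut(K_4) = S_4 of order 4! = 24.

the symmetric group on 4 letters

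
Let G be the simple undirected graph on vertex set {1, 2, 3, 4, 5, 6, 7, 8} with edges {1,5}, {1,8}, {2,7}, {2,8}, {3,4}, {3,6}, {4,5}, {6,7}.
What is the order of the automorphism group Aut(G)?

Every vertex has degree 2 and the graph is connected, so G is the 8-cycle C_8. C_8 has 8 rotations and 8 reflections, so Aut(C_8) ≅ D_8 of order 16.

16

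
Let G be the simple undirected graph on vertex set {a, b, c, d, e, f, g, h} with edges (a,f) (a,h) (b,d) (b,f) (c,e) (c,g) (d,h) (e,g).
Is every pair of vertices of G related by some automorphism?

No

G has two connected components, {a, b, d, f, h} and {c, e, g}; each is 2-regular, so G = C_5 ⊔ C_3. The orbit of a under Aut(G) is {a, b, d, f, h}, which does not contain c, so G is not vertex-transitive.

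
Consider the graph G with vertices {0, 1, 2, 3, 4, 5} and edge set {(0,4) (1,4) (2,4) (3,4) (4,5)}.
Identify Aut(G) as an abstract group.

the symmetric group on 5 letters

Vertex 4 has degree 5 and every other vertex has degree 1, so G is the star K_{1,5} with centre 4. Any automorphism fixes the centre and permutes the 5 leaves freely, so Aut(G) ≅ S_5 of order 5! = 120.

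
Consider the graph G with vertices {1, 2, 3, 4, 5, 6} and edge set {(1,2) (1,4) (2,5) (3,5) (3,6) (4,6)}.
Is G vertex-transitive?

Every vertex has degree 2 and the graph is connected, so G is the 6-cycle C_6. C_6 has 6 rotations and 6 reflections, so Aut(C_6) ≅ D_6 of order 12. Under this action every vertex can be carried to every other, so G is vertex-transitive.

Yes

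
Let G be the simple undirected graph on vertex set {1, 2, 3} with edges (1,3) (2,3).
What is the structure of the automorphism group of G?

the cyclic group of order 2

The degree sequence is [1, 1, 2]; the two degree-1 vertices 1 and 2 are the ends of a path, so G = P_3. A path has exactly one nontrivial symmetry — reversal — giving Aut(G) of order 2.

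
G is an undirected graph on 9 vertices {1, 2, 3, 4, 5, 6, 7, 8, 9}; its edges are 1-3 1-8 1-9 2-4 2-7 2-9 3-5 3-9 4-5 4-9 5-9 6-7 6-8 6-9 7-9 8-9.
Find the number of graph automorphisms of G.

Vertex 9 is the unique vertex of degree 8; the remaining 8 vertices each have degree 3 and induce a cycle, so G is the wheel on 9 vertices with hub 9. Every automorphism fixes the hub and acts on the rim 8-cycle, so Aut(G) ≅ Aut(C_8) = D_8 of order 16.

16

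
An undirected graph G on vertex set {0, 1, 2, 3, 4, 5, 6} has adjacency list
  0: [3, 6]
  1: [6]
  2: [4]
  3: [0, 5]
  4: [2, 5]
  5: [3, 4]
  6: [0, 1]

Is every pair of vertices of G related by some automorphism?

No

Automorphisms preserve degree, but G has vertices of degree 1 and vertices of degree 2; no automorphism maps one to the other, so G is not vertex-transitive.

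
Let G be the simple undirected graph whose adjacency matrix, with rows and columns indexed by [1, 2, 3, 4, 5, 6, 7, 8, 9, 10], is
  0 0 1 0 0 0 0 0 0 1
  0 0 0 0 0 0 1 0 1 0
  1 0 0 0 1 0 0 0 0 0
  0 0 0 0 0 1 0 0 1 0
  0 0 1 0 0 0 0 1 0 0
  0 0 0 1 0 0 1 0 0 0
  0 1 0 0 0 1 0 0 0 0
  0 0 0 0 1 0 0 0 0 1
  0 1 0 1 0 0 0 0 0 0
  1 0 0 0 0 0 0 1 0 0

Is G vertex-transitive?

G has two connected components, {2, 4, 6, 7, 9} and {1, 3, 5, 8, 10}; each is 2-regular, so G = C_5 ⊔ C_5. With two isomorphic components, Aut(G) = Aut(C_5) ≀ S_2 = (D_5 × D_5) ⋊ Z_2: permute each cycle by D_5, then optionally swap the two cycles. Order 2·(2·5)² = 200. This group acts transitively on the 10 vertices.

Yes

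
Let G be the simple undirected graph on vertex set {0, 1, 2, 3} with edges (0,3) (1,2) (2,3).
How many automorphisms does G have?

The degree sequence is [1, 1, 2, 2]; the two degree-1 vertices 0 and 1 are the ends of a path, so G = P_4. A path has exactly one nontrivial symmetry — reversal — giving Aut(G) of order 2.

2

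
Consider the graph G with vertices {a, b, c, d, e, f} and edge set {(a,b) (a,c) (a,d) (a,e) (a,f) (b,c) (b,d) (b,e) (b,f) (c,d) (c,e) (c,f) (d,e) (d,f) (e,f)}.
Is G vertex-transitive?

Yes

Every vertex has degree 5, so G is the complete graph K_6. Every bijection on the vertex set is an automorphism of K_6; hence Aut(K_6) ≅ S_6, order 720. This group acts transitively on the 6 vertices.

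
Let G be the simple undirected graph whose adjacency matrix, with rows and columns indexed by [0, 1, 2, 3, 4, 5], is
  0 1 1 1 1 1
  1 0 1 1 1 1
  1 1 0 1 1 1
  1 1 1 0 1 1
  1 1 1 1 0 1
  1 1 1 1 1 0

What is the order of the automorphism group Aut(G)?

Every vertex has degree 5, so G is the complete graph K_6. Any permutation of the 6 vertices preserves K_6, so Aut(K_6) = S_6 of order 6! = 720.

720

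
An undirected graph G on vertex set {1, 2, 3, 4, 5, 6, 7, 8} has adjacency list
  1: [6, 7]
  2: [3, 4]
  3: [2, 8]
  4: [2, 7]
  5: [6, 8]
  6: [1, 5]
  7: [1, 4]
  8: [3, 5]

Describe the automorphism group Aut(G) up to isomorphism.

Every vertex has degree 2 and the graph is connected, so G is the 8-cycle C_8. The automorphisms of the 8-cycle are exactly the symmetries of a regular 8-gon: the dihedral group D_8, |D_8| = 16.

D_8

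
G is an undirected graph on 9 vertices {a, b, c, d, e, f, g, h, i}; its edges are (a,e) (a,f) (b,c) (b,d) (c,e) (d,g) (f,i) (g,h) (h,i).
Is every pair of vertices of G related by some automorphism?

Every vertex has degree 2 and the graph is connected, so G is the 9-cycle C_9. The automorphisms of the 9-cycle are exactly the symmetries of a regular 9-gon: the dihedral group D_9, |D_9| = 18. Under this action every vertex can be carried to every other, so G is vertex-transitive.

Yes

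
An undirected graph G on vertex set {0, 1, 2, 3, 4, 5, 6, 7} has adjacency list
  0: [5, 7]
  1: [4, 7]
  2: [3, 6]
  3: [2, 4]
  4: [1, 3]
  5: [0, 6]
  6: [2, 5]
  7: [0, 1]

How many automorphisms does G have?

G is 2-regular and connected on 8 vertices, i.e. the cycle C_8. The automorphisms of the 8-cycle are exactly the symmetries of a regular 8-gon: the dihedral group D_8, |D_8| = 16.

16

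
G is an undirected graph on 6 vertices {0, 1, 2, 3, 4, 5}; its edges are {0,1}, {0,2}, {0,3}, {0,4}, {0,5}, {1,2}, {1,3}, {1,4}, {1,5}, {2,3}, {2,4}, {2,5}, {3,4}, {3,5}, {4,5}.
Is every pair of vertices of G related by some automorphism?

Yes

All 6 vertices are pairwise adjacent: G = K_6. Every bijection on the vertex set is an automorphism of K_6; hence Aut(K_6) ≅ S_6, order 720. This group acts transitively on the 6 vertices.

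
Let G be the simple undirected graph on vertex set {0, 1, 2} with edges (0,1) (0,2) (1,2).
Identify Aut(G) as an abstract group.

S_3

Every vertex has degree 2, so G is the complete graph K_3. Every bijection on the vertex set is an automorphism of K_3; hence Aut(K_3) ≅ S_3, order 6.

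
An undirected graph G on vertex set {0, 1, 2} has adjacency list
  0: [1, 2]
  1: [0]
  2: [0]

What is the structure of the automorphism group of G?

the cyclic group of order 2

The degree sequence is [2, 1, 1]; the two degree-1 vertices 1 and 2 are the ends of a path, so G = P_3. A path has exactly one nontrivial symmetry — reversal — giving Aut(G) of order 2.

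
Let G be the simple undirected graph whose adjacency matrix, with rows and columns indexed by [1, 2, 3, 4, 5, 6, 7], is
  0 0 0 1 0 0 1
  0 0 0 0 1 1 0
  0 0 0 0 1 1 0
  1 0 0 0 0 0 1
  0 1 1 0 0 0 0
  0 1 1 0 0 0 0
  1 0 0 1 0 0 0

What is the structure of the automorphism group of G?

G has two connected components, {2, 3, 5, 6} and {1, 4, 7}; each is 2-regular, so G = C_4 ⊔ C_3. The components are non-isomorphic (different sizes), so Aut(G) = Aut(C_3) × Aut(C_4) = D_3 × D_4 of order 6·8 = 48.

D_3 × D_4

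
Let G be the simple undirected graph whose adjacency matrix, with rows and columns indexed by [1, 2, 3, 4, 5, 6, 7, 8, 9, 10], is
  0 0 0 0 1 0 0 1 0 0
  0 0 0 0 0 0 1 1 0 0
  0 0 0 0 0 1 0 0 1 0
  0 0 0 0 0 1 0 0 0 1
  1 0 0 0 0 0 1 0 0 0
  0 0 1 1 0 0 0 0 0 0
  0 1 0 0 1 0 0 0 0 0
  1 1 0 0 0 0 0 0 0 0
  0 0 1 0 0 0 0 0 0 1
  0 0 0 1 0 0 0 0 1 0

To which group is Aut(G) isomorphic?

(D_5 × D_5) ⋊ Z_2

G has two connected components, {3, 4, 6, 9, 10} and {1, 2, 5, 7, 8}; each is 2-regular, so G = C_5 ⊔ C_5. Aut of a disjoint union of two copies of C_5 is the wreath product D_5 ≀ Z_2, of order 2·10² = 200.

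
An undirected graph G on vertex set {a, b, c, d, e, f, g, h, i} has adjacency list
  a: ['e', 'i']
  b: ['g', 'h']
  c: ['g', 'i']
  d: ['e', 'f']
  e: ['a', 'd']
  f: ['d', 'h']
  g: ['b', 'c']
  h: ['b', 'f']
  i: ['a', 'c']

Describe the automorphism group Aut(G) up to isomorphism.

Every vertex has degree 2 and the graph is connected, so G is the 9-cycle C_9. C_9 has 9 rotations and 9 reflections, so Aut(C_9) ≅ D_9 of order 18.

the dihedral group of order 18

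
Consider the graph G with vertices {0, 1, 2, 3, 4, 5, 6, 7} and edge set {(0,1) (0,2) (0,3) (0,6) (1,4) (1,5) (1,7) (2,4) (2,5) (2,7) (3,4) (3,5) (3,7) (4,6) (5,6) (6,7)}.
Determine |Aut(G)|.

1152

G is 4-regular and bipartite with parts {1, 2, 3, 6} and {0, 4, 5, 7} (each part is independent and every cross-pair is an edge), so G = K_{4,4}. Each part can be permuted independently (S_4 × S_4) and the two equal-size parts can also be swapped, giving (S_4 × S_4) ⋊ Z_2 of order 2·(4!)² = 1152.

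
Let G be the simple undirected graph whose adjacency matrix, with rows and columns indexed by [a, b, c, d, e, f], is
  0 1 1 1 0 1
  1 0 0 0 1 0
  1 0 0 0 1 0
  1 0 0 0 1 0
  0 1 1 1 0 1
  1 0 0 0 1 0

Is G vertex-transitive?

Automorphisms preserve degree, but G has vertices of degree 2 and vertices of degree 4; no automorphism maps one to the other, so G is not vertex-transitive.

No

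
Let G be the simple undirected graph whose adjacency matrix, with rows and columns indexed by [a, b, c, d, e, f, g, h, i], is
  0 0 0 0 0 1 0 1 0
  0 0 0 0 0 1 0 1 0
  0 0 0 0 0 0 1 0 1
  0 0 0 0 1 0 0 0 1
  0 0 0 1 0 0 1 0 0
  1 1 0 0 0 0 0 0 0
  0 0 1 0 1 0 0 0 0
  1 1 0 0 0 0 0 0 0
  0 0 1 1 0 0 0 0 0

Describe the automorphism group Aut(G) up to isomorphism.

D_4 × D_5

G has two connected components, {c, d, e, g, i} and {a, b, f, h}; each is 2-regular, so G = C_5 ⊔ C_4. No automorphism exchanges components of different sizes, hence Aut(G) is the direct product D_4 × D_5, order 80.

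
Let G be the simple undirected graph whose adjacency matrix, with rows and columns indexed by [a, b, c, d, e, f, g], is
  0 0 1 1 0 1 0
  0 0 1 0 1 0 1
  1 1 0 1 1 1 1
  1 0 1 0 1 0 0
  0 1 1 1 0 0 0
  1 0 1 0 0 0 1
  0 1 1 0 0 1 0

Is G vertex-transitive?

No

Vertex c is the only vertex of degree 6, so every automorphism fixes it; G is not vertex-transitive.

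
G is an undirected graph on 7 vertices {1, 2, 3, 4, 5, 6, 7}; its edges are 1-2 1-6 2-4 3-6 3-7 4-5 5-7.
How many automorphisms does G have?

14

Every vertex has degree 2 and the graph is connected, so G is the 7-cycle C_7. The automorphisms of the 7-cycle are exactly the symmetries of a regular 7-gon: the dihedral group D_7, |D_7| = 14.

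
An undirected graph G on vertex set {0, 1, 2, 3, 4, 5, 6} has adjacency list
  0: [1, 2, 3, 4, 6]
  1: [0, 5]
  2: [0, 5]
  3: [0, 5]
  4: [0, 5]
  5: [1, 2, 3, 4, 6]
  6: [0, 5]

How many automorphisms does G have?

The vertices split by degree into {0, 5} (degree 5) and {1, 2, 3, 4, 6} (degree 2); every edge runs between the two parts, so G is the complete bipartite graph K_{2,5}. Automorphisms preserve the bipartition setwise (since the parts differ in size) and act as S_5 × S_2 within it; |Aut| = 240.

240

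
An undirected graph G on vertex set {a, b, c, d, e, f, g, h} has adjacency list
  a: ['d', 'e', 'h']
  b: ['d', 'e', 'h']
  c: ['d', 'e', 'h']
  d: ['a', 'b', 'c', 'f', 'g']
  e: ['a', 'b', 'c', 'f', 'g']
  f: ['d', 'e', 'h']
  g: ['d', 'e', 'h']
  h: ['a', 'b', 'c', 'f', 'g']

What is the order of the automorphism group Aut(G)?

720

The vertices split by degree into {d, e, h} (degree 5) and {a, b, c, f, g} (degree 3); every edge runs between the two parts, so G is the complete bipartite graph K_{3,5}. The parts have unequal sizes, so no automorphism swaps them; each part is permuted independently, giving S_5 × S_3 of order 5!·3! = 720.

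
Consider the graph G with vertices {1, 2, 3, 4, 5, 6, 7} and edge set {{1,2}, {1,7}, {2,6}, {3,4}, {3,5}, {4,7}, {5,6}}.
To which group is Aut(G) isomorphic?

the dihedral group of order 14

G is 2-regular and connected on 7 vertices, i.e. the cycle C_7. The automorphisms of the 7-cycle are exactly the symmetries of a regular 7-gon: the dihedral group D_7, |D_7| = 14.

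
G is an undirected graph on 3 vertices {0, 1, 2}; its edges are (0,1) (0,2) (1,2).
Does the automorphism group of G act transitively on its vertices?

Every vertex has degree 2, so G is the complete graph K_3. Every bijection on the vertex set is an automorphism of K_3; hence Aut(K_3) ≅ S_3, order 6. This group acts transitively on the 3 vertices.

Yes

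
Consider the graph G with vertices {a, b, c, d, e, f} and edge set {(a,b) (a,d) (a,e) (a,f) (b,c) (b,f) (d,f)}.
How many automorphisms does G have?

Degrees alone do not determine every vertex (e.g. b and f both have degree 3), but their neighbour-degree multisets differ: N(b) has degrees [1, 3, 4] while N(f) has degrees [2, 3, 4]. Repeating this refinement separates all vertices, so the only automorphism is the identity.

1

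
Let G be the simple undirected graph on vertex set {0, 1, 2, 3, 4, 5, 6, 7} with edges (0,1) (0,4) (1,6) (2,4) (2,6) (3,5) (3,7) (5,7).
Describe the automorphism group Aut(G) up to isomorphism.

G has two connected components, {0, 1, 2, 4, 6} and {3, 5, 7}; each is 2-regular, so G = C_5 ⊔ C_3. The components are non-isomorphic (different sizes), so Aut(G) = Aut(C_3) × Aut(C_5) = D_3 × D_5 of order 6·10 = 60.

D_3 × D_5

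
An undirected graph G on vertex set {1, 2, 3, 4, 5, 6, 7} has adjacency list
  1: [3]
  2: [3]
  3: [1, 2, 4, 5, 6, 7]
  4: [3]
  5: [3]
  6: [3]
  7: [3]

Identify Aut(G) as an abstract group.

S_6

Vertex 3 has degree 6 and every other vertex has degree 1, so G is the star K_{1,6} with centre 3. Any automorphism fixes the centre and permutes the 6 leaves freely, so Aut(G) ≅ S_6 of order 6! = 720.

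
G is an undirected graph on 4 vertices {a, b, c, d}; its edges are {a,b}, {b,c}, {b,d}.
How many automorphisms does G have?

6

Vertex b has degree 3 and every other vertex has degree 1, so G is the star K_{1,3} with centre b. The 3 leaves are pairwise interchangeable while the centre is fixed, giving Aut(G) = S_3.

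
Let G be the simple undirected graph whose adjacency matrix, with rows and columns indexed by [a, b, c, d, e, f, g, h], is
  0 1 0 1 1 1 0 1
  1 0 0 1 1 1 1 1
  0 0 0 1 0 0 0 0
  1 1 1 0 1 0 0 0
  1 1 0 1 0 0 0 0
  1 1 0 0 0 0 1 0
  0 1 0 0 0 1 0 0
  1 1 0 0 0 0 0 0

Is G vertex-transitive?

No

Vertex a is the only vertex of degree 5, so every automorphism fixes it; G is not vertex-transitive.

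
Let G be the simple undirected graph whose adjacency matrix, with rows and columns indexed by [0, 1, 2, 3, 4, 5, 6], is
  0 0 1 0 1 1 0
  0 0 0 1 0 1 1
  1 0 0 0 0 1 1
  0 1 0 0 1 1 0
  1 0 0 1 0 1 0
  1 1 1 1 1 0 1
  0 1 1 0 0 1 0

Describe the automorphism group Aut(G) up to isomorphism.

D_6

Vertex 5 is the unique vertex of degree 6; the remaining 6 vertices each have degree 3 and induce a cycle, so G is the wheel on 7 vertices with hub 5. Every automorphism fixes the hub and acts on the rim 6-cycle, so Aut(G) ≅ Aut(C_6) = D_6 of order 12.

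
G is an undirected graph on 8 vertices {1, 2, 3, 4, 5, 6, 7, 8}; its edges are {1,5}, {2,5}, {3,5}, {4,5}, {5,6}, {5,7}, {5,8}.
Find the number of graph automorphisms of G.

Vertex 5 has degree 7 and every other vertex has degree 1, so G is the star K_{1,7} with centre 5. The 7 leaves are pairwise interchangeable while the centre is fixed, giving Aut(G) = S_7.

5040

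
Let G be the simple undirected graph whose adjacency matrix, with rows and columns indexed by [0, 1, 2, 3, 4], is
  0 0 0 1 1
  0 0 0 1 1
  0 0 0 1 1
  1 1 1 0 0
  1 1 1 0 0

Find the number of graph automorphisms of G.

12

The vertices split by degree into {3, 4} (degree 3) and {0, 1, 2} (degree 2); every edge runs between the two parts, so G is the complete bipartite graph K_{2,3}. Automorphisms preserve the bipartition setwise (since the parts differ in size) and act as S_2 × S_3 within it; |Aut| = 12.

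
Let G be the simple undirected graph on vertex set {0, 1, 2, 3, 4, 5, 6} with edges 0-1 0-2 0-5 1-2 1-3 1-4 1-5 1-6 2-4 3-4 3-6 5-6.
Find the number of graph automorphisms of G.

Vertex 1 is the unique vertex of degree 6; the remaining 6 vertices each have degree 3 and induce a cycle, so G is the wheel on 7 vertices with hub 1. Every automorphism fixes the hub and acts on the rim 6-cycle, so Aut(G) ≅ Aut(C_6) = D_6 of order 12.

12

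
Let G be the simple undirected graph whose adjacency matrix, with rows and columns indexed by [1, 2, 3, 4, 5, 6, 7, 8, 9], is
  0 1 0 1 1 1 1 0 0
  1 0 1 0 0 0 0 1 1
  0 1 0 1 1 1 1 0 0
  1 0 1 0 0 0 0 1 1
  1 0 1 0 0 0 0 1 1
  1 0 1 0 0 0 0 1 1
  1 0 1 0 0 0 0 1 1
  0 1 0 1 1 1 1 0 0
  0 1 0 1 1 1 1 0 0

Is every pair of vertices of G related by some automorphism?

No

Automorphisms preserve degree, but G has vertices of degree 4 and vertices of degree 5; no automorphism maps one to the other, so G is not vertex-transitive.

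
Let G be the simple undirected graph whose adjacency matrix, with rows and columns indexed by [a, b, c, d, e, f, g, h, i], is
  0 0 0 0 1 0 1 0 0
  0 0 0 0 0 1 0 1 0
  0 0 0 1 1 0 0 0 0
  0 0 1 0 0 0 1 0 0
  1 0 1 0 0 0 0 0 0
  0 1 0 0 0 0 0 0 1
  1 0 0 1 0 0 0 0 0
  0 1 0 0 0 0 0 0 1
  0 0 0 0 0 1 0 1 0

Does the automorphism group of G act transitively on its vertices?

G has two connected components, {a, c, d, e, g} and {b, f, h, i}; each is 2-regular, so G = C_5 ⊔ C_4. The orbit of a under Aut(G) is {a, c, d, e, g}, which does not contain b, so G is not vertex-transitive.

No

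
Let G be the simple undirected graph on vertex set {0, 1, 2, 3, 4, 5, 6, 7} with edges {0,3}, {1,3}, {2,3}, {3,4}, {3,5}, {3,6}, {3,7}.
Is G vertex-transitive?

No

Vertex 3 is the only vertex of degree 7, so every automorphism fixes it; G is not vertex-transitive.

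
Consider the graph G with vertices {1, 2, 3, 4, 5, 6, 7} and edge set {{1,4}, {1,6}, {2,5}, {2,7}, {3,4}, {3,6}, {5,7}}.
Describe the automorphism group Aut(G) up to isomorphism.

G has two connected components, {1, 3, 4, 6} and {2, 5, 7}; each is 2-regular, so G = C_4 ⊔ C_3. The components are non-isomorphic (different sizes), so Aut(G) = Aut(C_4) × Aut(C_3) = D_4 × D_3 of order 8·6 = 48.

D_4 × D_3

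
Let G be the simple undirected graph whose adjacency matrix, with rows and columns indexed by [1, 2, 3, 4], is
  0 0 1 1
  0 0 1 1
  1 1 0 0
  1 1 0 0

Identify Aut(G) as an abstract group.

the dihedral group of order 8

Every vertex has degree 2 and the graph is connected, so G is the 4-cycle C_4. C_4 has 4 rotations and 4 reflections, so Aut(C_4) ≅ D_4 of order 8.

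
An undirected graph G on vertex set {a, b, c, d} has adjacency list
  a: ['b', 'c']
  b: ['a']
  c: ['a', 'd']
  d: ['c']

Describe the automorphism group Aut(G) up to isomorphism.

The degree sequence is [2, 1, 2, 1]; the two degree-1 vertices b and d are the ends of a path, so G = P_4. The only nontrivial automorphism of a path is the end-to-end reflection, so Aut(G) ≅ Z_2.

Z_2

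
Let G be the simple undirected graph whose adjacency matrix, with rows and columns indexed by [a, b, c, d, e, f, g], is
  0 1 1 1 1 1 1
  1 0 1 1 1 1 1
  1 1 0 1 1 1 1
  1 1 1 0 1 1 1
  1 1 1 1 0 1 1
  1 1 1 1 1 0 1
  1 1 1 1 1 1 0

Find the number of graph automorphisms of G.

All 7 vertices are pairwise adjacent: G = K_7. Every bijection on the vertex set is an automorphism of K_7; hence Aut(K_7) ≅ S_7, order 5040.

5040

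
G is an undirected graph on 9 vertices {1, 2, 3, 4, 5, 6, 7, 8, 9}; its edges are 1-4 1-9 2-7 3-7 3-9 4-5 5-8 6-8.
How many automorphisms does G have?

The degree sequence is [2, 1, 2, 2, 2, 1, 2, 2, 2]; the two degree-1 vertices 2 and 6 are the ends of a path, so G = P_9. A path has exactly one nontrivial symmetry — reversal — giving Aut(G) of order 2.

2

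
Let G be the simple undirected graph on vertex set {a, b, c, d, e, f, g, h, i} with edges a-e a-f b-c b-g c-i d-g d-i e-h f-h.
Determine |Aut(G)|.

80

G has two connected components, {b, c, d, g, i} and {a, e, f, h}; each is 2-regular, so G = C_5 ⊔ C_4. The components are non-isomorphic (different sizes), so Aut(G) = Aut(C_5) × Aut(C_4) = D_5 × D_4 of order 10·8 = 80.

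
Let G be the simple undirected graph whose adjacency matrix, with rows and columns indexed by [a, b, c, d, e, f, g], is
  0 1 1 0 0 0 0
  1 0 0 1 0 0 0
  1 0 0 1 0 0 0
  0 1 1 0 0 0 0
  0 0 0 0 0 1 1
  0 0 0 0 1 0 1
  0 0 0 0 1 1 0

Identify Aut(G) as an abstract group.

G has two connected components, {a, b, c, d} and {e, f, g}; each is 2-regular, so G = C_4 ⊔ C_3. No automorphism exchanges components of different sizes, hence Aut(G) is the direct product D_4 × D_3, order 48.

D_4 × D_3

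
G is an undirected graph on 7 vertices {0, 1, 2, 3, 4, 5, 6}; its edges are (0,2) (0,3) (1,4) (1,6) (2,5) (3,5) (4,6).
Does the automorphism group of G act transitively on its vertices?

No

G has two connected components, {0, 2, 3, 5} and {1, 4, 6}; each is 2-regular, so G = C_4 ⊔ C_3. The orbit of 0 under Aut(G) is {0, 2, 3, 5}, which does not contain 1, so G is not vertex-transitive.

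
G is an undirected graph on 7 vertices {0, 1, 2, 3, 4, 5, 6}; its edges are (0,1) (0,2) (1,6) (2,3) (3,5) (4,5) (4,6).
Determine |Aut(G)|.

14

Every vertex has degree 2 and the graph is connected, so G is the 7-cycle C_7. C_7 has 7 rotations and 7 reflections, so Aut(C_7) ≅ D_7 of order 14.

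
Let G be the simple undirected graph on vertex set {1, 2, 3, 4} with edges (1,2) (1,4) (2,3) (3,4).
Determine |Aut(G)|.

8

G is 2-regular and bipartite with parts {1, 3} and {2, 4} (each part is independent and every cross-pair is an edge), so G = K_{2,2}. Aut(K_{2,2}) is the wreath product S_2 ≀ Z_2: permute within each part, then optionally swap the parts; |Aut| = 2·(2!)² = 8.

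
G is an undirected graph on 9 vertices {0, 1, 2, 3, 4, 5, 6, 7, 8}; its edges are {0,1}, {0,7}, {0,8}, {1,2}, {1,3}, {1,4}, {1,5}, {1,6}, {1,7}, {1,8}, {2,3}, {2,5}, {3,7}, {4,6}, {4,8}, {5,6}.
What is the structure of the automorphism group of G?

Vertex 1 is the unique vertex of degree 8; the remaining 8 vertices each have degree 3 and induce a cycle, so G is the wheel on 9 vertices with hub 1. With the hub fixed, the remaining symmetry is that of the rim cycle C_8, giving the dihedral group D_8.

D_8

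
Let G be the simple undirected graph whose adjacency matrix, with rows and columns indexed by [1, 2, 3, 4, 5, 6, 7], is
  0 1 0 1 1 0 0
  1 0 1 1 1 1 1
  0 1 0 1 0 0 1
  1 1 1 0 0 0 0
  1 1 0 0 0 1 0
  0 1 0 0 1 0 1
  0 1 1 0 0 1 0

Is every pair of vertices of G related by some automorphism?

No

Vertex 2 is the only vertex of degree 6, so every automorphism fixes it; G is not vertex-transitive.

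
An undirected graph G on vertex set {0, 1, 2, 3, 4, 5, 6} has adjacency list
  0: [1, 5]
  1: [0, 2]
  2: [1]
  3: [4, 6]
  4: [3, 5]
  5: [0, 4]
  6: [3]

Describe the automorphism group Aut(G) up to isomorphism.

The degree sequence is [2, 2, 1, 2, 2, 2, 1]; the two degree-1 vertices 2 and 6 are the ends of a path, so G = P_7. The only nontrivial automorphism of a path is the end-to-end reflection, so Aut(G) ≅ Z_2.

C_2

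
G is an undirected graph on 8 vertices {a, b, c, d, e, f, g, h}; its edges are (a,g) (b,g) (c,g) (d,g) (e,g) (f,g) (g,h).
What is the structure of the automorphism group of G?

Vertex g has degree 7 and every other vertex has degree 1, so G is the star K_{1,7} with centre g. Any automorphism fixes the centre and permutes the 7 leaves freely, so Aut(G) ≅ S_7 of order 7! = 5040.

S_7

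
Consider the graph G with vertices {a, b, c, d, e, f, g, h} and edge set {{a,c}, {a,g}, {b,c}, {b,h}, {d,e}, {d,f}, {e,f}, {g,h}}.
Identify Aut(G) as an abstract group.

D_3 × D_5

G has two connected components, {a, b, c, g, h} and {d, e, f}; each is 2-regular, so G = C_5 ⊔ C_3. No automorphism exchanges components of different sizes, hence Aut(G) is the direct product D_3 × D_5, order 60.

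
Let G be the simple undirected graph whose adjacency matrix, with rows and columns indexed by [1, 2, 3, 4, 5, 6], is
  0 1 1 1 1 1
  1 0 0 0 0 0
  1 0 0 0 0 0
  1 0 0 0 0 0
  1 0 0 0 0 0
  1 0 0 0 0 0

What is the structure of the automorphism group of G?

the symmetric group on 5 letters

Vertex 1 has degree 5 and every other vertex has degree 1, so G is the star K_{1,5} with centre 1. The 5 leaves are pairwise interchangeable while the centre is fixed, giving Aut(G) = S_5.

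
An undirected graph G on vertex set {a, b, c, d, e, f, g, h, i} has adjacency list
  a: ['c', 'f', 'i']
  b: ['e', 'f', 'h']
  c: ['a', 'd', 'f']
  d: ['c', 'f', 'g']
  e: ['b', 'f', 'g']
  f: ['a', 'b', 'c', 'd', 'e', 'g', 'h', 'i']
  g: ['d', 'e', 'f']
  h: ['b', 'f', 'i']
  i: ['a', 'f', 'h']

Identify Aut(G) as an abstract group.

the dihedral group of order 16

Vertex f is the unique vertex of degree 8; the remaining 8 vertices each have degree 3 and induce a cycle, so G is the wheel on 9 vertices with hub f. Every automorphism fixes the hub and acts on the rim 8-cycle, so Aut(G) ≅ Aut(C_8) = D_8 of order 16.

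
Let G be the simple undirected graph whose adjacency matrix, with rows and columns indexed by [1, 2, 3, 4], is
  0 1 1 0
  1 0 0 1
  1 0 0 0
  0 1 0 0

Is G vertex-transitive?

No

Automorphisms preserve degree, but G has vertices of degree 1 and vertices of degree 2; no automorphism maps one to the other, so G is not vertex-transitive.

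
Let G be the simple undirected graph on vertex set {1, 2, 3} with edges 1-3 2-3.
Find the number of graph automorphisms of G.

2

The degree sequence is [1, 1, 2]; the two degree-1 vertices 1 and 2 are the ends of a path, so G = P_3. A path has exactly one nontrivial symmetry — reversal — giving Aut(G) of order 2.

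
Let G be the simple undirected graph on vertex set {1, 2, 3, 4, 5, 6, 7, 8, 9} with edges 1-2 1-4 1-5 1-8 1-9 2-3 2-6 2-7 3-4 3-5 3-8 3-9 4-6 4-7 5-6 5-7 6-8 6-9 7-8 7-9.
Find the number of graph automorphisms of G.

The vertices split by degree into {1, 3, 6, 7} (degree 5) and {2, 4, 5, 8, 9} (degree 4); every edge runs between the two parts, so G is the complete bipartite graph K_{4,5}. Automorphisms preserve the bipartition setwise (since the parts differ in size) and act as S_4 × S_5 within it; |Aut| = 2880.

2880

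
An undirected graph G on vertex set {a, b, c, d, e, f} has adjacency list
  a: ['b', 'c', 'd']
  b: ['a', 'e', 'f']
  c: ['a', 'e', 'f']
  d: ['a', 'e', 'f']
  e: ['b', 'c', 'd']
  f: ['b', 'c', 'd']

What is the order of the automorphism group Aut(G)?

72

G is 3-regular and bipartite with parts {b, c, d} and {a, e, f} (each part is independent and every cross-pair is an edge), so G = K_{3,3}. Each part can be permuted independently (S_3 × S_3) and the two equal-size parts can also be swapped, giving (S_3 × S_3) ⋊ Z_2 of order 2·(3!)² = 72.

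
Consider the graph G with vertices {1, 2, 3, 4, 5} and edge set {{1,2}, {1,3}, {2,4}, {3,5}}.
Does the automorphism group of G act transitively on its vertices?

Automorphisms preserve degree, but G has vertices of degree 1 and vertices of degree 2; no automorphism maps one to the other, so G is not vertex-transitive.

No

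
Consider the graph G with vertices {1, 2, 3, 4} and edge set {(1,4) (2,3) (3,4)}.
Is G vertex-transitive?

No

Automorphisms preserve degree, but G has vertices of degree 1 and vertices of degree 2; no automorphism maps one to the other, so G is not vertex-transitive.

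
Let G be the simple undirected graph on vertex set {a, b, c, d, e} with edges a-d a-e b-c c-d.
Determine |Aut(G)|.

The degree sequence is [2, 1, 2, 2, 1]; the two degree-1 vertices b and e are the ends of a path, so G = P_5. The only nontrivial automorphism of a path is the end-to-end reflection, so Aut(G) ≅ Z_2.

2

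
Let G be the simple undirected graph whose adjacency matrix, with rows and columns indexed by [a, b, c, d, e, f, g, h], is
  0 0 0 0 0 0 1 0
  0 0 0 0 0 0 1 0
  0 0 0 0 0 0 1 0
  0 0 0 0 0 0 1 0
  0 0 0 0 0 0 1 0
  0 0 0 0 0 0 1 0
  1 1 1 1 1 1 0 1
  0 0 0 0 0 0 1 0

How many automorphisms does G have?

Vertex g has degree 7 and every other vertex has degree 1, so G is the star K_{1,7} with centre g. The 7 leaves are pairwise interchangeable while the centre is fixed, giving Aut(G) = S_7.

5040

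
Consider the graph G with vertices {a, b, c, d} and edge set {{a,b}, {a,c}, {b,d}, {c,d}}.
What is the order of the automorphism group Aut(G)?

G is 2-regular and connected on 4 vertices, i.e. the cycle C_4. C_4 has 4 rotations and 4 reflections, so Aut(C_4) ≅ D_4 of order 8.

8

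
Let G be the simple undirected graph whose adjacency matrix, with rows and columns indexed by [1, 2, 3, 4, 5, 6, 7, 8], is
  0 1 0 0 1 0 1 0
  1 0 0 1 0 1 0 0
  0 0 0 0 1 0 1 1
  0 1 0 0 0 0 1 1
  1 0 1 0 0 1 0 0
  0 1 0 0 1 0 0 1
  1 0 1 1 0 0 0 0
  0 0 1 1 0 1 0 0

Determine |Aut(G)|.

48

G is 3-regular and bipartite on 2^3 = 8 vertices with girth 4; it is the hypercube graph Q_3. Aut(Q_3) consists of the signed permutations of the 3 coordinate axes: 3! permutations times 2^3 sign flips, so |Aut| = 2^3·3! = 48.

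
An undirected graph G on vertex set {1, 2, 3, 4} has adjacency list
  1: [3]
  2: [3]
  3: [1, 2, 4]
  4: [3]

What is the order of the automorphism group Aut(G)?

Vertex 3 has degree 3 and every other vertex has degree 1, so G is the star K_{1,3} with centre 3. Any automorphism fixes the centre and permutes the 3 leaves freely, so Aut(G) ≅ S_3 of order 3! = 6.

6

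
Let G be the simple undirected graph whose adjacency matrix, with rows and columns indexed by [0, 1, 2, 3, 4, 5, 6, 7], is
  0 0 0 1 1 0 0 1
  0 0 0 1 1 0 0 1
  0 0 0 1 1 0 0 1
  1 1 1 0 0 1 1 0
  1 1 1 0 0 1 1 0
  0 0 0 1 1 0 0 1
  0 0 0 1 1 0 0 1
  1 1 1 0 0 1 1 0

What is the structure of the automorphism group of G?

The vertices split by degree into {3, 4, 7} (degree 5) and {0, 1, 2, 5, 6} (degree 3); every edge runs between the two parts, so G is the complete bipartite graph K_{3,5}. The parts have unequal sizes, so no automorphism swaps them; each part is permuted independently, giving S_5 × S_3 of order 5!·3! = 720.

S_5 × S_3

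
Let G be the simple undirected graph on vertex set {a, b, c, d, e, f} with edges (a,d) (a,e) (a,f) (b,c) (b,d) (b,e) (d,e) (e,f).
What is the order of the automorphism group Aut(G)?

1

Degrees alone do not determine every vertex (e.g. a and b both have degree 3), but their neighbour-degree multisets differ: N(a) has degrees [2, 3, 4] while N(b) has degrees [1, 3, 4]. Repeating this refinement separates all vertices, so the only automorphism is the identity.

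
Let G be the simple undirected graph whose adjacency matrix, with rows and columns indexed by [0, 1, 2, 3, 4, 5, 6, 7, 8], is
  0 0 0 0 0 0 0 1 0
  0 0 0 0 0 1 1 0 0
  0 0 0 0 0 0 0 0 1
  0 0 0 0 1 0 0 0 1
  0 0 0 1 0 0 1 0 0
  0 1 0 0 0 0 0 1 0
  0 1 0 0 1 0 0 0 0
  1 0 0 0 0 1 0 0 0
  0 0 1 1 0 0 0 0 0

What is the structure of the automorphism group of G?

The degree sequence is [1, 2, 1, 2, 2, 2, 2, 2, 2]; the two degree-1 vertices 0 and 2 are the ends of a path, so G = P_9. A path has exactly one nontrivial symmetry — reversal — giving Aut(G) of order 2.

Z_2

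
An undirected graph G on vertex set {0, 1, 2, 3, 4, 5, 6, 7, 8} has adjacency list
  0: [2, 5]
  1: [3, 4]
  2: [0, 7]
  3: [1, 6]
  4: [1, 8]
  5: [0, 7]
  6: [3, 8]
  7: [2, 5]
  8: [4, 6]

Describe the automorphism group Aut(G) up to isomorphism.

G has two connected components, {1, 3, 4, 6, 8} and {0, 2, 5, 7}; each is 2-regular, so G = C_5 ⊔ C_4. No automorphism exchanges components of different sizes, hence Aut(G) is the direct product D_4 × D_5, order 80.

D_4 × D_5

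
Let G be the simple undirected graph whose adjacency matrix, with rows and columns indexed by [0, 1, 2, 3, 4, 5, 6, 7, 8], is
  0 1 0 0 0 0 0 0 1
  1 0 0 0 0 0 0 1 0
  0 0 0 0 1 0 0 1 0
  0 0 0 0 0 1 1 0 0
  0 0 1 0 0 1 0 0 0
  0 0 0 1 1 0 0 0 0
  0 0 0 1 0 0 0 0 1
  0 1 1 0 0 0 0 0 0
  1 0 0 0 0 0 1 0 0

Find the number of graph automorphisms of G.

Every vertex has degree 2 and the graph is connected, so G is the 9-cycle C_9. The automorphisms of the 9-cycle are exactly the symmetries of a regular 9-gon: the dihedral group D_9, |D_9| = 18.

18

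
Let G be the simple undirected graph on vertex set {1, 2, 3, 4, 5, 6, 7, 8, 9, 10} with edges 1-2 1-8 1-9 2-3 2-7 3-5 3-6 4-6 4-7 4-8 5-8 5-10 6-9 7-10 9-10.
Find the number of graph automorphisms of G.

120

G is 3-regular on 10 vertices with no triangles and no 4-cycles (girth 5): this is the Petersen graph. Viewing the Petersen graph as the Kneser graph K(5,2) — vertices are 2-subsets of {1,…,5}, edges join disjoint pairs — its automorphisms are exactly the permutations of the 5-element set, so Aut ≅ S_5 of order 120.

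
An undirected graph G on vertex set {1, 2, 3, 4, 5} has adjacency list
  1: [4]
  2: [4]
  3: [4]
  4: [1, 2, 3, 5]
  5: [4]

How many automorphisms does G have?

24

Vertex 4 has degree 4 and every other vertex has degree 1, so G is the star K_{1,4} with centre 4. The 4 leaves are pairwise interchangeable while the centre is fixed, giving Aut(G) = S_4.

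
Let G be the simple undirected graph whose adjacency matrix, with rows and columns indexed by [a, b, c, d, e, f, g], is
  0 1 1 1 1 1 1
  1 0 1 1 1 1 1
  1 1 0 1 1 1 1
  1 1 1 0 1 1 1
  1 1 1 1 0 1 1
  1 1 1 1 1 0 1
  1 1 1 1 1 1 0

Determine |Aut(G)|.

5040

Every vertex has degree 6, so G is the complete graph K_7. Any permutation of the 7 vertices preserves K_7, so Aut(K_7) = S_7 of order 7! = 5040.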